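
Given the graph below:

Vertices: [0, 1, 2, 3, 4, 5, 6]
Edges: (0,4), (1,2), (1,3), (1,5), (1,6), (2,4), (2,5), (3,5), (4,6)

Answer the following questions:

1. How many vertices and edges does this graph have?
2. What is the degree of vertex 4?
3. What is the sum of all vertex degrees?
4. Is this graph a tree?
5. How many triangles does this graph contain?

Count: 7 vertices, 9 edges.
Vertex 4 has neighbors [0, 2, 6], degree = 3.
Handshaking lemma: 2 * 9 = 18.
A tree on 7 vertices has 6 edges. This graph has 9 edges (3 extra). Not a tree.
Number of triangles = 2.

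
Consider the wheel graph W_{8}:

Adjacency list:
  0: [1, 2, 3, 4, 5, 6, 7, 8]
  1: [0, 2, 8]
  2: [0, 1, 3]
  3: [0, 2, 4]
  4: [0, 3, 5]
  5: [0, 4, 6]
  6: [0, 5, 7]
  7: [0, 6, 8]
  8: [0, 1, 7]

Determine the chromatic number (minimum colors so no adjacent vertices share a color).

W_{8} = C_{8} plus a hub adjacent to every cycle vertex.
The outer cycle needs 2 colors (even cycle); the hub is adjacent to all of them so needs a fresh color.
Chromatic number = 2 + 1 = 3.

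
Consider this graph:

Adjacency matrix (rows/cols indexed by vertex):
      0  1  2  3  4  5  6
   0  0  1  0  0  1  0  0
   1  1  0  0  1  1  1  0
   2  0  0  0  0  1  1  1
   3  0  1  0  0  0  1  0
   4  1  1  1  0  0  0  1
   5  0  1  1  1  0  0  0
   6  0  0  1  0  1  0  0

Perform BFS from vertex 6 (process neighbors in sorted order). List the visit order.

BFS from vertex 6 (neighbors processed in ascending order):
Visit order: 6, 2, 4, 5, 0, 1, 3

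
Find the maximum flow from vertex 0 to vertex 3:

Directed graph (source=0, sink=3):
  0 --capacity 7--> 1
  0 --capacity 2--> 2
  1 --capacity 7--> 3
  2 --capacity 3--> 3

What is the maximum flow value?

Computing max flow:
  Flow on (0->1): 7/7
  Flow on (0->2): 2/2
  Flow on (1->3): 7/7
  Flow on (2->3): 2/3
Maximum flow = 9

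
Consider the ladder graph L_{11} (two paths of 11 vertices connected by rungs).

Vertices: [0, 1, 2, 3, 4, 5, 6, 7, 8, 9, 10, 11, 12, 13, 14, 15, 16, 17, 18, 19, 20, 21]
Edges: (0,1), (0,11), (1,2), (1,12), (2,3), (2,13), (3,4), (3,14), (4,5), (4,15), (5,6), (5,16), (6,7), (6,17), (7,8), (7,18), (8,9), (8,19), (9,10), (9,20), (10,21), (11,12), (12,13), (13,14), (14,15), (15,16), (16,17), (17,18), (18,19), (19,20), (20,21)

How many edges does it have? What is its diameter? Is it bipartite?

Ladder graph L_{11}: 11 rungs + 2 * (11-1) path edges = 11 + 20 = 31 edges.
Diameter = 11.
Ladder graphs are bipartite (alternating coloring along each path).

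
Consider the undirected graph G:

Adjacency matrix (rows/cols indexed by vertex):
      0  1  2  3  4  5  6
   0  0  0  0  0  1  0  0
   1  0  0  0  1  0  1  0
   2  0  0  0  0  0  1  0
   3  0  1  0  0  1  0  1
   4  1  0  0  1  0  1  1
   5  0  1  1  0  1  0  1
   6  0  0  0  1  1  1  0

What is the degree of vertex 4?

Vertex 4 has neighbors [0, 3, 5, 6], so deg(4) = 4.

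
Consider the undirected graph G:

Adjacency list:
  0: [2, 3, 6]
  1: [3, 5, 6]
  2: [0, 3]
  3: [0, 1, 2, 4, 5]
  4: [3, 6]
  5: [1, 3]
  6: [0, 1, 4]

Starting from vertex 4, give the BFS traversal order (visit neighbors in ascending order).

BFS from vertex 4 (neighbors processed in ascending order):
Visit order: 4, 3, 6, 0, 1, 2, 5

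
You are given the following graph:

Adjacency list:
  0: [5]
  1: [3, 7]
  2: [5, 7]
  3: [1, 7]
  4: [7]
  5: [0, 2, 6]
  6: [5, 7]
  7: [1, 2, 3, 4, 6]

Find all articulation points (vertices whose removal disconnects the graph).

An articulation point is a vertex whose removal disconnects the graph.
Articulation points: [5, 7]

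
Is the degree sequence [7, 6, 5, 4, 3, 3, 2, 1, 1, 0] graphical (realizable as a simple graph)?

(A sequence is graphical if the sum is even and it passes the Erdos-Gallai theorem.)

Sum of degrees = 32. Sum is even and passes Erdos-Gallai. The sequence IS graphical.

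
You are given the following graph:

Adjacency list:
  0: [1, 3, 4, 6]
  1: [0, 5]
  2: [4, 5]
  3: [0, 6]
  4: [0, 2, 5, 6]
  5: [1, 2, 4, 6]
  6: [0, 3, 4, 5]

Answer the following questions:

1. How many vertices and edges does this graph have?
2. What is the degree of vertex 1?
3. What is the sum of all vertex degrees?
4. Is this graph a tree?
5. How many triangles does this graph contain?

Count: 7 vertices, 11 edges.
Vertex 1 has neighbors [0, 5], degree = 2.
Handshaking lemma: 2 * 11 = 22.
A tree on 7 vertices has 6 edges. This graph has 11 edges (5 extra). Not a tree.
Number of triangles = 4.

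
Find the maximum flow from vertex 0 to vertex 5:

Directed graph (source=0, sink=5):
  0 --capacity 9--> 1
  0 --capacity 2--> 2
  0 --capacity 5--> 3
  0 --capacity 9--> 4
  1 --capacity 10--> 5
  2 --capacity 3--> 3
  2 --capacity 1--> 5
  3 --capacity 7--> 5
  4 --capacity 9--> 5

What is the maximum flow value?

Computing max flow:
  Flow on (0->1): 9/9
  Flow on (0->2): 2/2
  Flow on (0->3): 5/5
  Flow on (0->4): 9/9
  Flow on (1->5): 9/10
  Flow on (2->3): 1/3
  Flow on (2->5): 1/1
  Flow on (3->5): 6/7
  Flow on (4->5): 9/9
Maximum flow = 25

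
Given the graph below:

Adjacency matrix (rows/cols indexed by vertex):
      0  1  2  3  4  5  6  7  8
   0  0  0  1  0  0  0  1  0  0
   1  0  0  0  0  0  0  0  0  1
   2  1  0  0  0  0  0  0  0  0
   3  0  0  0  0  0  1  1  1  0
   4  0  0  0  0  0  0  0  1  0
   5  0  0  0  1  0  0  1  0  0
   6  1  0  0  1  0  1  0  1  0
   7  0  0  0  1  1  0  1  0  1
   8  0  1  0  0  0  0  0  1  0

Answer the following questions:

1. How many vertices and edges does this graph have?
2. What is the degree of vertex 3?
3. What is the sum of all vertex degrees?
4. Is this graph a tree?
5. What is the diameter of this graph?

Count: 9 vertices, 10 edges.
Vertex 3 has neighbors [5, 6, 7], degree = 3.
Handshaking lemma: 2 * 10 = 20.
A tree on 9 vertices has 8 edges. This graph has 10 edges (2 extra). Not a tree.
Diameter (longest shortest path) = 5.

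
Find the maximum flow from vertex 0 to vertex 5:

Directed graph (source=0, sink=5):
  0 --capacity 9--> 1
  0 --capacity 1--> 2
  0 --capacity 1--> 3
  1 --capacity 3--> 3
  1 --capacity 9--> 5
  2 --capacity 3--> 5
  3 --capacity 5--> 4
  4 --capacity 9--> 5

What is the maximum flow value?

Computing max flow:
  Flow on (0->1): 9/9
  Flow on (0->2): 1/1
  Flow on (0->3): 1/1
  Flow on (1->5): 9/9
  Flow on (2->5): 1/3
  Flow on (3->4): 1/5
  Flow on (4->5): 1/9
Maximum flow = 11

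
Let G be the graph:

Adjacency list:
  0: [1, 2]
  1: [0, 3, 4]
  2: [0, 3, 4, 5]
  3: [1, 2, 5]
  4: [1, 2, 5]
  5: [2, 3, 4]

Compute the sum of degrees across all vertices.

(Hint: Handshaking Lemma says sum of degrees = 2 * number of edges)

Count edges: 9 edges.
By Handshaking Lemma: sum of degrees = 2 * 9 = 18.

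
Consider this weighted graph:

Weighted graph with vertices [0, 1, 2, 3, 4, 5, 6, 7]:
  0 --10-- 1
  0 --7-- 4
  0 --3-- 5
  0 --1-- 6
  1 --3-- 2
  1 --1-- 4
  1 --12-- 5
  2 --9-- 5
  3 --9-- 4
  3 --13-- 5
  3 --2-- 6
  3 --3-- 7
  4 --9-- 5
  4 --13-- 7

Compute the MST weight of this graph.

Applying Kruskal's algorithm (sort edges by weight, add if no cycle):
  Add (0,6) w=1
  Add (1,4) w=1
  Add (3,6) w=2
  Add (0,5) w=3
  Add (1,2) w=3
  Add (3,7) w=3
  Add (0,4) w=7
  Skip (2,5) w=9 (creates cycle)
  Skip (3,4) w=9 (creates cycle)
  Skip (4,5) w=9 (creates cycle)
  Skip (0,1) w=10 (creates cycle)
  Skip (1,5) w=12 (creates cycle)
  Skip (3,5) w=13 (creates cycle)
  Skip (4,7) w=13 (creates cycle)
MST weight = 20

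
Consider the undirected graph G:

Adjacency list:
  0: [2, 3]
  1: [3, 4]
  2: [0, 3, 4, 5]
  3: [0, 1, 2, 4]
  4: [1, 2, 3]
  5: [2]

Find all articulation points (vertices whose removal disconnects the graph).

An articulation point is a vertex whose removal disconnects the graph.
Articulation points: [2]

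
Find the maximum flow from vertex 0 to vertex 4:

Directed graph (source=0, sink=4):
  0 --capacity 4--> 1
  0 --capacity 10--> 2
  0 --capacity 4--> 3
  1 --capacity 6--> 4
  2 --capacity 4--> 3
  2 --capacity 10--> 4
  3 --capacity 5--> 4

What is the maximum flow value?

Computing max flow:
  Flow on (0->1): 4/4
  Flow on (0->2): 10/10
  Flow on (0->3): 4/4
  Flow on (1->4): 4/6
  Flow on (2->4): 10/10
  Flow on (3->4): 4/5
Maximum flow = 18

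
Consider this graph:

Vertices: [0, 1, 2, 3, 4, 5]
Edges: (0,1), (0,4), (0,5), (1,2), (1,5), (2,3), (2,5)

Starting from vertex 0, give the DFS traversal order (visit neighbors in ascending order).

DFS from vertex 0 (neighbors processed in ascending order):
Visit order: 0, 1, 2, 3, 5, 4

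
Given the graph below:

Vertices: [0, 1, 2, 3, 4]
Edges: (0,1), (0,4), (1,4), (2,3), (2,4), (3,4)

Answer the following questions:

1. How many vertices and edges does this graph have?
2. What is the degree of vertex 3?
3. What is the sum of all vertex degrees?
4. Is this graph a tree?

Count: 5 vertices, 6 edges.
Vertex 3 has neighbors [2, 4], degree = 2.
Handshaking lemma: 2 * 6 = 12.
A tree on 5 vertices has 4 edges. This graph has 6 edges (2 extra). Not a tree.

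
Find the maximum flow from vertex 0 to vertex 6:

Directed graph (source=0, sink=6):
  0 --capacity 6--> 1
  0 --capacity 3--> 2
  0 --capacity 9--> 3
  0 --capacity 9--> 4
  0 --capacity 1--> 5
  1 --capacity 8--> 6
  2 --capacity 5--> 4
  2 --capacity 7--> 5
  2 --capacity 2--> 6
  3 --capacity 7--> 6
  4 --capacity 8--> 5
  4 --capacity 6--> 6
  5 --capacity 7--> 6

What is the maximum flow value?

Computing max flow:
  Flow on (0->1): 6/6
  Flow on (0->2): 3/3
  Flow on (0->3): 7/9
  Flow on (0->4): 9/9
  Flow on (0->5): 1/1
  Flow on (1->6): 6/8
  Flow on (2->4): 1/5
  Flow on (2->6): 2/2
  Flow on (3->6): 7/7
  Flow on (4->5): 4/8
  Flow on (4->6): 6/6
  Flow on (5->6): 5/7
Maximum flow = 26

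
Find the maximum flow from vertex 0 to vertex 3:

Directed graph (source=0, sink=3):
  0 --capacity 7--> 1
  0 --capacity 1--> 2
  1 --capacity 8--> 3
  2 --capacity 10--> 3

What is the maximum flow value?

Computing max flow:
  Flow on (0->1): 7/7
  Flow on (0->2): 1/1
  Flow on (1->3): 7/8
  Flow on (2->3): 1/10
Maximum flow = 8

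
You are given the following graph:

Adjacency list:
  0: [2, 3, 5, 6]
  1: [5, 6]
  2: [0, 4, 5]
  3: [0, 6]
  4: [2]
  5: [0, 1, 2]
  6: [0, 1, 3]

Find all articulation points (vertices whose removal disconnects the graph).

An articulation point is a vertex whose removal disconnects the graph.
Articulation points: [2]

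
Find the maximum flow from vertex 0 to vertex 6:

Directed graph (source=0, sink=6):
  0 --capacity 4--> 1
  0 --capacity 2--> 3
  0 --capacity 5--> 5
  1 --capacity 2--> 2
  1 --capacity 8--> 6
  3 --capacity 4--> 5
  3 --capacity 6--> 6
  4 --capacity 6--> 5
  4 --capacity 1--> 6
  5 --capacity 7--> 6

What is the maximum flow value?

Computing max flow:
  Flow on (0->1): 4/4
  Flow on (0->3): 2/2
  Flow on (0->5): 5/5
  Flow on (1->6): 4/8
  Flow on (3->6): 2/6
  Flow on (5->6): 5/7
Maximum flow = 11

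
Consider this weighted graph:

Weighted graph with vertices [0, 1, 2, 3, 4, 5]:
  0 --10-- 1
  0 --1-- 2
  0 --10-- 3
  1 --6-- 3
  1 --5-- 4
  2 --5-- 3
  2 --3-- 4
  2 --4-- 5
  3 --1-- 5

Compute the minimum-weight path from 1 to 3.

Using Dijkstra's algorithm from vertex 1:
Shortest path: 1 -> 3
Total weight: 6 = 6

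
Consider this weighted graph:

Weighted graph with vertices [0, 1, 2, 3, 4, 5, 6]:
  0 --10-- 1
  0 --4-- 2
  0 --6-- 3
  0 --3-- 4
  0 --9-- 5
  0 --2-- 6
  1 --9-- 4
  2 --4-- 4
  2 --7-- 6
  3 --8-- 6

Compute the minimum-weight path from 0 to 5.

Using Dijkstra's algorithm from vertex 0:
Shortest path: 0 -> 5
Total weight: 9 = 9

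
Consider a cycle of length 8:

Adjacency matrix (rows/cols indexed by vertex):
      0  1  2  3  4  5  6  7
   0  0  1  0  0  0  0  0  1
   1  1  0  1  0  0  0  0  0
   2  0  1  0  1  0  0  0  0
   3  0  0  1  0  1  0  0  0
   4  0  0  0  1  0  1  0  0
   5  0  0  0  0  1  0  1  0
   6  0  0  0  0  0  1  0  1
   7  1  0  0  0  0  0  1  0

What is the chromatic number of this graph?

This is an even cycle (C_8). Even cycles are bipartite.
Chromatic number = 2.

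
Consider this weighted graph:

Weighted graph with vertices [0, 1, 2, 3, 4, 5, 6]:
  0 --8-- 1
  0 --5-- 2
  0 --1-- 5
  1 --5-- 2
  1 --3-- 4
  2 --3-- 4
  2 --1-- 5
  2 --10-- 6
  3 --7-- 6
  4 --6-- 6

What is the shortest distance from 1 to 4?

Using Dijkstra's algorithm from vertex 1:
Shortest path: 1 -> 4
Total weight: 3 = 3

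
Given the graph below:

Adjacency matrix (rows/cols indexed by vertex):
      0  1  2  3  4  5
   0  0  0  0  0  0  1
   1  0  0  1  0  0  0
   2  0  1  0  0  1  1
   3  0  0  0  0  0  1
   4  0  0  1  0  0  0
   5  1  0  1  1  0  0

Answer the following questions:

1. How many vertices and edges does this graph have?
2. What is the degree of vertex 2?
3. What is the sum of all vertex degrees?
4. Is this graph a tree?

Count: 6 vertices, 5 edges.
Vertex 2 has neighbors [1, 4, 5], degree = 3.
Handshaking lemma: 2 * 5 = 10.
A graph is a tree iff it is connected and has exactly n-1 edges. This graph is connected (all 6 vertices in one component) and has 6-1 = 5 edges. It is a tree.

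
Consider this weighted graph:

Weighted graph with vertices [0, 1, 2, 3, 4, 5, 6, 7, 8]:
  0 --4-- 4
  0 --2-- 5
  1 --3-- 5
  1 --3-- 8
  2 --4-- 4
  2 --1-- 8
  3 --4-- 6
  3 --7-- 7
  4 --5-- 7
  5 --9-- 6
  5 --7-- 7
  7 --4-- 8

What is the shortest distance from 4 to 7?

Using Dijkstra's algorithm from vertex 4:
Shortest path: 4 -> 7
Total weight: 5 = 5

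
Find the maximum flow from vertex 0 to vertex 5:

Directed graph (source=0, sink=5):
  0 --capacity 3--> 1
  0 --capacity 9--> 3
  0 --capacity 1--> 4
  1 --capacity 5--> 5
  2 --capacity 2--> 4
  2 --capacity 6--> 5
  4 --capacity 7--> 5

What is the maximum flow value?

Computing max flow:
  Flow on (0->1): 3/3
  Flow on (0->4): 1/1
  Flow on (1->5): 3/5
  Flow on (4->5): 1/7
Maximum flow = 4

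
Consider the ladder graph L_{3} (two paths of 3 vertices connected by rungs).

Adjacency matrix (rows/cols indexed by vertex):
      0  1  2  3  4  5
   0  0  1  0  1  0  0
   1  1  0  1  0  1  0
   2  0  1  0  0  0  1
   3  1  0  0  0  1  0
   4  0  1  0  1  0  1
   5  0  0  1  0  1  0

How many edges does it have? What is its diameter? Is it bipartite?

Ladder graph L_{3}: 3 rungs + 2 * (3-1) path edges = 3 + 4 = 7 edges.
Diameter = 3.
Ladder graphs are bipartite (alternating coloring along each path).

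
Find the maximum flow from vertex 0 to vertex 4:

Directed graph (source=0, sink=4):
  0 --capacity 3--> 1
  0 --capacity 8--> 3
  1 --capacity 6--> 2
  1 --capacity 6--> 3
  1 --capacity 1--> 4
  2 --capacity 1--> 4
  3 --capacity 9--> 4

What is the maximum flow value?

Computing max flow:
  Flow on (0->1): 3/3
  Flow on (0->3): 8/8
  Flow on (1->2): 1/6
  Flow on (1->3): 1/6
  Flow on (1->4): 1/1
  Flow on (2->4): 1/1
  Flow on (3->4): 9/9
Maximum flow = 11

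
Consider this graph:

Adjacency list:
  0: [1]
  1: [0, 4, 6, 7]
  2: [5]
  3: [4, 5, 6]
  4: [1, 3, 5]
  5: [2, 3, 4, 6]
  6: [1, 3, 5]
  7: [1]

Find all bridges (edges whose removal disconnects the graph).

A bridge is an edge whose removal increases the number of connected components.
Bridges found: (0,1), (1,7), (2,5)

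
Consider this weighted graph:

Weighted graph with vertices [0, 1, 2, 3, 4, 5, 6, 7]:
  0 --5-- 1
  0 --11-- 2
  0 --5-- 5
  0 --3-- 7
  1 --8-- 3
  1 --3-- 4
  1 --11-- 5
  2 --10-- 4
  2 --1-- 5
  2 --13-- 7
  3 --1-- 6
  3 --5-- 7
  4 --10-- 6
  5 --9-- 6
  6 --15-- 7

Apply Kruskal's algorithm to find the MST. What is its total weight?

Applying Kruskal's algorithm (sort edges by weight, add if no cycle):
  Add (2,5) w=1
  Add (3,6) w=1
  Add (0,7) w=3
  Add (1,4) w=3
  Add (0,5) w=5
  Add (0,1) w=5
  Add (3,7) w=5
  Skip (1,3) w=8 (creates cycle)
  Skip (5,6) w=9 (creates cycle)
  Skip (2,4) w=10 (creates cycle)
  Skip (4,6) w=10 (creates cycle)
  Skip (0,2) w=11 (creates cycle)
  Skip (1,5) w=11 (creates cycle)
  Skip (2,7) w=13 (creates cycle)
  Skip (6,7) w=15 (creates cycle)
MST weight = 23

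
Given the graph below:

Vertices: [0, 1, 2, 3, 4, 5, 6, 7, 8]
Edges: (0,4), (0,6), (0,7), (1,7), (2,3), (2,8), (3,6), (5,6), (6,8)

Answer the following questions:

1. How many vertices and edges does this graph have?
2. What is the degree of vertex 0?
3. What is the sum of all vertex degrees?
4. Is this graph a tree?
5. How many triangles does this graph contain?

Count: 9 vertices, 9 edges.
Vertex 0 has neighbors [4, 6, 7], degree = 3.
Handshaking lemma: 2 * 9 = 18.
A tree on 9 vertices has 8 edges. This graph has 9 edges (1 extra). Not a tree.
Number of triangles = 0.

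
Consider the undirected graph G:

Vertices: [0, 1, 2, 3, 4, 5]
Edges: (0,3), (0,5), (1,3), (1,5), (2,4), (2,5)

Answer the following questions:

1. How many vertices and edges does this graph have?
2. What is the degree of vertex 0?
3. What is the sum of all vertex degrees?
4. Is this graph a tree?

Count: 6 vertices, 6 edges.
Vertex 0 has neighbors [3, 5], degree = 2.
Handshaking lemma: 2 * 6 = 12.
A tree on 6 vertices has 5 edges. This graph has 6 edges (1 extra). Not a tree.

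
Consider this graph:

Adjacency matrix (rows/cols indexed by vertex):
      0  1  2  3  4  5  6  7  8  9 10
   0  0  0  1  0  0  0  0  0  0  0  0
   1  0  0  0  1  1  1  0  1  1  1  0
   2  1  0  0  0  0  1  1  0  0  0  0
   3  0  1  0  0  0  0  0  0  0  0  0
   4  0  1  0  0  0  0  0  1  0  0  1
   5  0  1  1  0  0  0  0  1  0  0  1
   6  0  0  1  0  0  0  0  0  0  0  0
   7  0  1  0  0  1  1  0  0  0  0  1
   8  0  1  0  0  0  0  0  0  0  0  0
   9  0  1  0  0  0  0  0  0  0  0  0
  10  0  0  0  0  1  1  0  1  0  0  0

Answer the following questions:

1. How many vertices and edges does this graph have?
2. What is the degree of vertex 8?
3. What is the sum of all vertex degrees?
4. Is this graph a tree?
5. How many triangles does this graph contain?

Count: 11 vertices, 14 edges.
Vertex 8 has neighbors [1], degree = 1.
Handshaking lemma: 2 * 14 = 28.
A tree on 11 vertices has 10 edges. This graph has 14 edges (4 extra). Not a tree.
Number of triangles = 4.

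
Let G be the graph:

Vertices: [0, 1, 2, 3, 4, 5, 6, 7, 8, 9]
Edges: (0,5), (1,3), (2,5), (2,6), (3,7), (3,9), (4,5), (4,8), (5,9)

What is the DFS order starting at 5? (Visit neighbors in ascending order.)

DFS from vertex 5 (neighbors processed in ascending order):
Visit order: 5, 0, 2, 6, 4, 8, 9, 3, 1, 7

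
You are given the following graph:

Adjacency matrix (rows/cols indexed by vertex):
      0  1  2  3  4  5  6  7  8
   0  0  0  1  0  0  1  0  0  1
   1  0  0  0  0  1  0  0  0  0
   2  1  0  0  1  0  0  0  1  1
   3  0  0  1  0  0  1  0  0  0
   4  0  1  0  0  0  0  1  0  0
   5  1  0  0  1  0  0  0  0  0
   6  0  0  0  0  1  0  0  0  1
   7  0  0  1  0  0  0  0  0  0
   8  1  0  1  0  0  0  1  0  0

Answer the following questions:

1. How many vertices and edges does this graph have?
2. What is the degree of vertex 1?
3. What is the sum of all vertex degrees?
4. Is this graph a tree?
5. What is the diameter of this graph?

Count: 9 vertices, 10 edges.
Vertex 1 has neighbors [4], degree = 1.
Handshaking lemma: 2 * 10 = 20.
A tree on 9 vertices has 8 edges. This graph has 10 edges (2 extra). Not a tree.
Diameter (longest shortest path) = 5.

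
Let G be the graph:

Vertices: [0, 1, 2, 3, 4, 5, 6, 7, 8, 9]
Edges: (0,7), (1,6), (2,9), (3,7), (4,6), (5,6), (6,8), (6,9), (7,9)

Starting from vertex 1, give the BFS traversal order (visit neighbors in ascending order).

BFS from vertex 1 (neighbors processed in ascending order):
Visit order: 1, 6, 4, 5, 8, 9, 2, 7, 0, 3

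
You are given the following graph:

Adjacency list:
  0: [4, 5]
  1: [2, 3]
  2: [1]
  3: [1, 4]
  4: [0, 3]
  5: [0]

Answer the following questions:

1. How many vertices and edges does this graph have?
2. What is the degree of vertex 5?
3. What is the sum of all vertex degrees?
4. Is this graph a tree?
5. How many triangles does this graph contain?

Count: 6 vertices, 5 edges.
Vertex 5 has neighbors [0], degree = 1.
Handshaking lemma: 2 * 5 = 10.
A graph is a tree iff it is connected and has exactly n-1 edges. This graph is connected (all 6 vertices in one component) and has 6-1 = 5 edges. It is a tree.
Number of triangles = 0.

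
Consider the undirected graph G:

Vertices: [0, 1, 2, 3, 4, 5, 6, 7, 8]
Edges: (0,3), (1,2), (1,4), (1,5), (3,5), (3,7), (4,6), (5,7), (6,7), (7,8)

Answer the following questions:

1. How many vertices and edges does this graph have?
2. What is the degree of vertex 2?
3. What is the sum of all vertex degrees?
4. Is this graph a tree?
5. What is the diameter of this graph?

Count: 9 vertices, 10 edges.
Vertex 2 has neighbors [1], degree = 1.
Handshaking lemma: 2 * 10 = 20.
A tree on 9 vertices has 8 edges. This graph has 10 edges (2 extra). Not a tree.
Diameter (longest shortest path) = 4.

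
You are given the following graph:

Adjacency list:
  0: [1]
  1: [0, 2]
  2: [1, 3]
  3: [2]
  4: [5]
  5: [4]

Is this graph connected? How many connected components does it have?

Checking connectivity: the graph has 2 connected component(s).
Components: [[0, 1, 2, 3], [4, 5]]. The graph is NOT connected.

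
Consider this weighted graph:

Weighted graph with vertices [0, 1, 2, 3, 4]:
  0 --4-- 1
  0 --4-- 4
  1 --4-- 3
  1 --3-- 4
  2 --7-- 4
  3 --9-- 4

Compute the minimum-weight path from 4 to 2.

Using Dijkstra's algorithm from vertex 4:
Shortest path: 4 -> 2
Total weight: 7 = 7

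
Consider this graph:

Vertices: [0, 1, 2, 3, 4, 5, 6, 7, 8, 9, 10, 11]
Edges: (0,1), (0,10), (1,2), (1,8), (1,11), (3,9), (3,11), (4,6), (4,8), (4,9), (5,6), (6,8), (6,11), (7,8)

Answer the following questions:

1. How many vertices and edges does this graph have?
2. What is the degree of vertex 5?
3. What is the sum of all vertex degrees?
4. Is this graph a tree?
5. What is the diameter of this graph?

Count: 12 vertices, 14 edges.
Vertex 5 has neighbors [6], degree = 1.
Handshaking lemma: 2 * 14 = 28.
A tree on 12 vertices has 11 edges. This graph has 14 edges (3 extra). Not a tree.
Diameter (longest shortest path) = 5.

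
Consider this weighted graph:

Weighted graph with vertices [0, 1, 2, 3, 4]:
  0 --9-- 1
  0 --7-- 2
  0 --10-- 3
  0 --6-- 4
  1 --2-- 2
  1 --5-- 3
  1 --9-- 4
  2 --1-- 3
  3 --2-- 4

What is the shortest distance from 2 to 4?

Using Dijkstra's algorithm from vertex 2:
Shortest path: 2 -> 3 -> 4
Total weight: 1 + 2 = 3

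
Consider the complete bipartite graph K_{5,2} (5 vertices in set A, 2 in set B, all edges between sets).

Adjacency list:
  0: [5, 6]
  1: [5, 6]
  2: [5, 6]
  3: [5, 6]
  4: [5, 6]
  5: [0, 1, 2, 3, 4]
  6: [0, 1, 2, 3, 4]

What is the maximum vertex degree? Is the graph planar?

Set-A vertices have degree 2; set-B vertices have degree 5. Maximum degree = max(5,2) = 5.
min(5,2) <= 2, so K_{5,2} avoids a K_{3,3} subdivision and is planar.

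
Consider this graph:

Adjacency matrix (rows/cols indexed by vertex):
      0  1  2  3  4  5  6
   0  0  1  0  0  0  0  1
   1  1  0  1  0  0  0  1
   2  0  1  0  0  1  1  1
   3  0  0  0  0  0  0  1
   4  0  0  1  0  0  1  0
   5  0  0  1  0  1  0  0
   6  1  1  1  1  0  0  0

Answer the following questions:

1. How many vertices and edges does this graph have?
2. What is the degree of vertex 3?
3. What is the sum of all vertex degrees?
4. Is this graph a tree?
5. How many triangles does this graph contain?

Count: 7 vertices, 9 edges.
Vertex 3 has neighbors [6], degree = 1.
Handshaking lemma: 2 * 9 = 18.
A tree on 7 vertices has 6 edges. This graph has 9 edges (3 extra). Not a tree.
Number of triangles = 3.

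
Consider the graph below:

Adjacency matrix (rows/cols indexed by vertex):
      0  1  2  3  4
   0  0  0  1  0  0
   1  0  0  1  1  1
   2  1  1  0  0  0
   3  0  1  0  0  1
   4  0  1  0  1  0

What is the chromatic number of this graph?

The graph has a maximum clique of size 3 (lower bound on chromatic number).
A valid 3-coloring: {0: 0, 1: 0, 2: 1, 3: 1, 4: 2}.
Chromatic number = 3.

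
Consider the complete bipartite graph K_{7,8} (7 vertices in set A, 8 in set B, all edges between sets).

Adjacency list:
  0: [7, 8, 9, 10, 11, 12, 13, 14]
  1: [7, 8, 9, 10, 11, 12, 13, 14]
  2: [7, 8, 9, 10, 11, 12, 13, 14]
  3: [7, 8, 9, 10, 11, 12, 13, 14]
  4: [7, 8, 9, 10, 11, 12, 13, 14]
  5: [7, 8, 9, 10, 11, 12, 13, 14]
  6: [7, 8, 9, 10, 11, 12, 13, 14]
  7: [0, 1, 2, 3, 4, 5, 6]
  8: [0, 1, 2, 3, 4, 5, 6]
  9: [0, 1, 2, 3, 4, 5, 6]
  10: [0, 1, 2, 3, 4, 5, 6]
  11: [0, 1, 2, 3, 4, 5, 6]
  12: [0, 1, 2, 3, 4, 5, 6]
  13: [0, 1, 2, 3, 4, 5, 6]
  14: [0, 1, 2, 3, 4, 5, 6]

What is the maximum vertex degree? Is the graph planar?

Set-A vertices have degree 8; set-B vertices have degree 7. Maximum degree = max(7,8) = 8.
K_{7,8} contains K_{3,3} as a subgraph (since both sides have >= 3 vertices); by Kuratowski's theorem it is not planar.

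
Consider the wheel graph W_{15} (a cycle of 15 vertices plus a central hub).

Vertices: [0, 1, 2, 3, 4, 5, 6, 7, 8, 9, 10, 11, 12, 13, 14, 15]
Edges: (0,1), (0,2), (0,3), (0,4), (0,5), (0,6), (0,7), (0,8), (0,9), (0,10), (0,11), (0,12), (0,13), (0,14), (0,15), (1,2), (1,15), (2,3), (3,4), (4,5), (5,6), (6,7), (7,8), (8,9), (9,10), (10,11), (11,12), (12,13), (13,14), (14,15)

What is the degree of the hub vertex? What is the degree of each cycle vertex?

The hub connects to all 15 cycle vertices, so deg(hub) = 15.
Each cycle vertex connects to 2 neighbors on the cycle plus the hub, so deg(cycle vertex) = 3.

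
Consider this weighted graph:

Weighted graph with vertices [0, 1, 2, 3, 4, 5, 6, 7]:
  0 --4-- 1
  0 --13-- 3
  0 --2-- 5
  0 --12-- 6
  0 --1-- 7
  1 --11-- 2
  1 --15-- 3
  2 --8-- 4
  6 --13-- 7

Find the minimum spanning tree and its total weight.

Applying Kruskal's algorithm (sort edges by weight, add if no cycle):
  Add (0,7) w=1
  Add (0,5) w=2
  Add (0,1) w=4
  Add (2,4) w=8
  Add (1,2) w=11
  Add (0,6) w=12
  Add (0,3) w=13
  Skip (6,7) w=13 (creates cycle)
  Skip (1,3) w=15 (creates cycle)
MST weight = 51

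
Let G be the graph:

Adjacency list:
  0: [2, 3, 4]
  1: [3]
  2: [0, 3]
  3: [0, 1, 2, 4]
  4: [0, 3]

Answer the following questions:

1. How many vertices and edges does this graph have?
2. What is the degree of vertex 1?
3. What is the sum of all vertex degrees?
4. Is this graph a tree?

Count: 5 vertices, 6 edges.
Vertex 1 has neighbors [3], degree = 1.
Handshaking lemma: 2 * 6 = 12.
A tree on 5 vertices has 4 edges. This graph has 6 edges (2 extra). Not a tree.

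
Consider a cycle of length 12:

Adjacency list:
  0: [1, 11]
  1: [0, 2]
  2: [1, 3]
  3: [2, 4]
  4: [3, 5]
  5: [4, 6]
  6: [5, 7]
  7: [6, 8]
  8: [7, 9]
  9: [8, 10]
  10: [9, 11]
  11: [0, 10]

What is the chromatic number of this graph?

This is an even cycle (C_12). Even cycles are bipartite.
Chromatic number = 2.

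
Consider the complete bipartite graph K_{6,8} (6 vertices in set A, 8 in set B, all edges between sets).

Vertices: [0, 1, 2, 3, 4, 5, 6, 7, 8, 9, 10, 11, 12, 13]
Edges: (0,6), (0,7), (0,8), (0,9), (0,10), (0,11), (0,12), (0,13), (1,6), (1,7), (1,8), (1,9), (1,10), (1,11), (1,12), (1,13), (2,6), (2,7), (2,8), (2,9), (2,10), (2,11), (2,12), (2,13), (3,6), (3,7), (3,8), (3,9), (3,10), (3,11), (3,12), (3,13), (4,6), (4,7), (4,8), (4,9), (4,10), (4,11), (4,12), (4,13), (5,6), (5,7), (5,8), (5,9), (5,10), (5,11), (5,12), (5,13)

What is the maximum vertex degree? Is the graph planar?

Set-A vertices have degree 8; set-B vertices have degree 6. Maximum degree = max(6,8) = 8.
K_{6,8} contains K_{3,3} as a subgraph (since both sides have >= 3 vertices); by Kuratowski's theorem it is not planar.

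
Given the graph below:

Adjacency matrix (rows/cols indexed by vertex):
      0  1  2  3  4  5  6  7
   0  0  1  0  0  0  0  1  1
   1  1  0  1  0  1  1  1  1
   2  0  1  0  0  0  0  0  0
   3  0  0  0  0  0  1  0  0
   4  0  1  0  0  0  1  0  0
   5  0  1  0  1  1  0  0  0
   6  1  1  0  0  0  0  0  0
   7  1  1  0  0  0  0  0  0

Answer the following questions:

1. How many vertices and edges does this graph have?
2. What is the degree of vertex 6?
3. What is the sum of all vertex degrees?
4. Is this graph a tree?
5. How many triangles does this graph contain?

Count: 8 vertices, 10 edges.
Vertex 6 has neighbors [0, 1], degree = 2.
Handshaking lemma: 2 * 10 = 20.
A tree on 8 vertices has 7 edges. This graph has 10 edges (3 extra). Not a tree.
Number of triangles = 3.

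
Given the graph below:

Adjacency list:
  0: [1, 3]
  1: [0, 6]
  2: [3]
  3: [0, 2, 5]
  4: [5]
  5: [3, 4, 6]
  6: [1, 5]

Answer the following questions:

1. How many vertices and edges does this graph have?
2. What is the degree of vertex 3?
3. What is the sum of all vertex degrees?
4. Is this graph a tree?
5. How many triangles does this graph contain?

Count: 7 vertices, 7 edges.
Vertex 3 has neighbors [0, 2, 5], degree = 3.
Handshaking lemma: 2 * 7 = 14.
A tree on 7 vertices has 6 edges. This graph has 7 edges (1 extra). Not a tree.
Number of triangles = 0.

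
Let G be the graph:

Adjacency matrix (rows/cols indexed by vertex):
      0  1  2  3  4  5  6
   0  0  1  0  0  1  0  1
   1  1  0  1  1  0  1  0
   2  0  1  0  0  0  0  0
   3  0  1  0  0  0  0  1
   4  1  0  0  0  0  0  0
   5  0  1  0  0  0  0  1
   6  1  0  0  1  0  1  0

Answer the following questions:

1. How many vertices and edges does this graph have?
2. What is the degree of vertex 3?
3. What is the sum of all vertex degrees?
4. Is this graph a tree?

Count: 7 vertices, 8 edges.
Vertex 3 has neighbors [1, 6], degree = 2.
Handshaking lemma: 2 * 8 = 16.
A tree on 7 vertices has 6 edges. This graph has 8 edges (2 extra). Not a tree.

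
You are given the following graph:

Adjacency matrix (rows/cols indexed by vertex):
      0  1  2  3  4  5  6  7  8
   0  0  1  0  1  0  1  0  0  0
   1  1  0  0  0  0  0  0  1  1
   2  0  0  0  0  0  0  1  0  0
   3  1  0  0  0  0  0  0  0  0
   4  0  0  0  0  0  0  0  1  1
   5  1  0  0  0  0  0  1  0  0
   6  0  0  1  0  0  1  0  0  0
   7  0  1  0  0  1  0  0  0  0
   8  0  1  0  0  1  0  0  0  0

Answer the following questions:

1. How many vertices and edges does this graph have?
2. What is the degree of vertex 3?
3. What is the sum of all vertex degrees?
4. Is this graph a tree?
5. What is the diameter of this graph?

Count: 9 vertices, 9 edges.
Vertex 3 has neighbors [0], degree = 1.
Handshaking lemma: 2 * 9 = 18.
A tree on 9 vertices has 8 edges. This graph has 9 edges (1 extra). Not a tree.
Diameter (longest shortest path) = 6.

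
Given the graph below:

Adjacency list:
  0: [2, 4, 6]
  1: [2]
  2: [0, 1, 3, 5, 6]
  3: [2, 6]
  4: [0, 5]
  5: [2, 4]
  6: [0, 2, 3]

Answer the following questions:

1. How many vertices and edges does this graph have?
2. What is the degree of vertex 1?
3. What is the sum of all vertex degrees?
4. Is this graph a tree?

Count: 7 vertices, 9 edges.
Vertex 1 has neighbors [2], degree = 1.
Handshaking lemma: 2 * 9 = 18.
A tree on 7 vertices has 6 edges. This graph has 9 edges (3 extra). Not a tree.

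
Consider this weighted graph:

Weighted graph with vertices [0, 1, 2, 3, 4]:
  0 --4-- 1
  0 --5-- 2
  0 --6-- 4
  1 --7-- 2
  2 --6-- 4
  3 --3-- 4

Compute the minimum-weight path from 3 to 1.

Using Dijkstra's algorithm from vertex 3:
Shortest path: 3 -> 4 -> 0 -> 1
Total weight: 3 + 6 + 4 = 13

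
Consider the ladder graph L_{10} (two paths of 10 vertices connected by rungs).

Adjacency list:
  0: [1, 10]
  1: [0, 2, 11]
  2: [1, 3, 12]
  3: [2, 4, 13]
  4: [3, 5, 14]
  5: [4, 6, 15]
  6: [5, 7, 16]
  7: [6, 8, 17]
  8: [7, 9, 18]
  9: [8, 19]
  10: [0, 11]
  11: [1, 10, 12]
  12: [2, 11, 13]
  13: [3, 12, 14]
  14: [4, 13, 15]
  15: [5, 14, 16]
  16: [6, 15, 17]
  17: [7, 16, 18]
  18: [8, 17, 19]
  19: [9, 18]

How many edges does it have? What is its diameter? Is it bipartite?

Ladder graph L_{10}: 10 rungs + 2 * (10-1) path edges = 10 + 18 = 28 edges.
Diameter = 10.
Ladder graphs are bipartite (alternating coloring along each path).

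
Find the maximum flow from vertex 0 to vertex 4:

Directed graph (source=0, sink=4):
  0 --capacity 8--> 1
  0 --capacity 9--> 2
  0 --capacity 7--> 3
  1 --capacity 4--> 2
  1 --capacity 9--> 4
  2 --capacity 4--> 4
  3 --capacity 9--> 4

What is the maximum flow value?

Computing max flow:
  Flow on (0->1): 8/8
  Flow on (0->2): 4/9
  Flow on (0->3): 7/7
  Flow on (1->4): 8/9
  Flow on (2->4): 4/4
  Flow on (3->4): 7/9
Maximum flow = 19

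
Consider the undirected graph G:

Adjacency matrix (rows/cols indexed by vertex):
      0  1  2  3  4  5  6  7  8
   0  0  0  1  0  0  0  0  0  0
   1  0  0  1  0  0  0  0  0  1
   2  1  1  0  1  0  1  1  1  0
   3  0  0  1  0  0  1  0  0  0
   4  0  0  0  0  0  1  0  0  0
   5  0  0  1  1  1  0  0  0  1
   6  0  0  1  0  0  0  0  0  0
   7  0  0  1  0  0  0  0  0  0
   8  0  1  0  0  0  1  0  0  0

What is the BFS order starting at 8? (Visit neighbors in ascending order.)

BFS from vertex 8 (neighbors processed in ascending order):
Visit order: 8, 1, 5, 2, 3, 4, 0, 6, 7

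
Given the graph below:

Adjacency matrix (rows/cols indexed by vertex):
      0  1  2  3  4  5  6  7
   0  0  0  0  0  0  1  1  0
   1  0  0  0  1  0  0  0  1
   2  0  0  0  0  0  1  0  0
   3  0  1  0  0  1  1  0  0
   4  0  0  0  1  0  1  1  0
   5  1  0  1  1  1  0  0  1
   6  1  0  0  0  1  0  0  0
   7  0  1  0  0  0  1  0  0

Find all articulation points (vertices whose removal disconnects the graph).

An articulation point is a vertex whose removal disconnects the graph.
Articulation points: [5]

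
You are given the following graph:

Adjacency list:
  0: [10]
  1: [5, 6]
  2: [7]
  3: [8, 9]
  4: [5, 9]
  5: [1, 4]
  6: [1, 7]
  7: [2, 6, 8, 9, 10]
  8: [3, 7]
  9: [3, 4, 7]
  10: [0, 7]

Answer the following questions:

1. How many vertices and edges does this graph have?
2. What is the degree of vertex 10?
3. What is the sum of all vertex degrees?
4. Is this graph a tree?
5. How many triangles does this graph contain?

Count: 11 vertices, 12 edges.
Vertex 10 has neighbors [0, 7], degree = 2.
Handshaking lemma: 2 * 12 = 24.
A tree on 11 vertices has 10 edges. This graph has 12 edges (2 extra). Not a tree.
Number of triangles = 0.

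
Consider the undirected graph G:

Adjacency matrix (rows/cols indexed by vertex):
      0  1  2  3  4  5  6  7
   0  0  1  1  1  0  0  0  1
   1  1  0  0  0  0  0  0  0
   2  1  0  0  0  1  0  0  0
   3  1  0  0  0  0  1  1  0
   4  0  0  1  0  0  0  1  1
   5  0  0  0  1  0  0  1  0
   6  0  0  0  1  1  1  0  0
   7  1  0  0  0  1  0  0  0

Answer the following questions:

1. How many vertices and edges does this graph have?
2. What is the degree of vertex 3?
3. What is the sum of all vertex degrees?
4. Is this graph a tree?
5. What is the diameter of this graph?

Count: 8 vertices, 10 edges.
Vertex 3 has neighbors [0, 5, 6], degree = 3.
Handshaking lemma: 2 * 10 = 20.
A tree on 8 vertices has 7 edges. This graph has 10 edges (3 extra). Not a tree.
Diameter (longest shortest path) = 3.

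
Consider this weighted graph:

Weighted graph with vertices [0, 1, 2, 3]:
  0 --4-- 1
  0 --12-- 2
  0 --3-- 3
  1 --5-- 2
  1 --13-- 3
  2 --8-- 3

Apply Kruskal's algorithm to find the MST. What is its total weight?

Applying Kruskal's algorithm (sort edges by weight, add if no cycle):
  Add (0,3) w=3
  Add (0,1) w=4
  Add (1,2) w=5
  Skip (2,3) w=8 (creates cycle)
  Skip (0,2) w=12 (creates cycle)
  Skip (1,3) w=13 (creates cycle)
MST weight = 12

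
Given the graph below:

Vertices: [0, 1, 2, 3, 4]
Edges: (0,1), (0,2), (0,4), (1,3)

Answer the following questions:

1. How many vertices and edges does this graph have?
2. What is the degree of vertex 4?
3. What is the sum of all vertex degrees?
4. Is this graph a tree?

Count: 5 vertices, 4 edges.
Vertex 4 has neighbors [0], degree = 1.
Handshaking lemma: 2 * 4 = 8.
A graph is a tree iff it is connected and has exactly n-1 edges. This graph is connected (all 5 vertices in one component) and has 5-1 = 4 edges. It is a tree.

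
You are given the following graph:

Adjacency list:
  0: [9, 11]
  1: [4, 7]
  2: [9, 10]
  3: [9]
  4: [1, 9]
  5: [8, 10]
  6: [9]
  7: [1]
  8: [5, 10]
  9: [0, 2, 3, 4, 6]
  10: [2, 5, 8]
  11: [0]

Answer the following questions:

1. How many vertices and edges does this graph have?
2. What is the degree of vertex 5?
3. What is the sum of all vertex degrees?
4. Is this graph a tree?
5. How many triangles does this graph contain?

Count: 12 vertices, 12 edges.
Vertex 5 has neighbors [8, 10], degree = 2.
Handshaking lemma: 2 * 12 = 24.
A tree on 12 vertices has 11 edges. This graph has 12 edges (1 extra). Not a tree.
Number of triangles = 1.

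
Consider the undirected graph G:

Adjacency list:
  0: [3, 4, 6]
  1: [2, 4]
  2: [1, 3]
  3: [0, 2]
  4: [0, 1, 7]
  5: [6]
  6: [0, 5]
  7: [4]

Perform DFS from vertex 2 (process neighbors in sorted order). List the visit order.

DFS from vertex 2 (neighbors processed in ascending order):
Visit order: 2, 1, 4, 0, 3, 6, 5, 7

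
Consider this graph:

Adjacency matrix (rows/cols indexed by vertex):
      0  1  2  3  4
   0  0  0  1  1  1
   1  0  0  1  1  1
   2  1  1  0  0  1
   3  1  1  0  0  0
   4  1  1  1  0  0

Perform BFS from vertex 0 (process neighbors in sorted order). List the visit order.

BFS from vertex 0 (neighbors processed in ascending order):
Visit order: 0, 2, 3, 4, 1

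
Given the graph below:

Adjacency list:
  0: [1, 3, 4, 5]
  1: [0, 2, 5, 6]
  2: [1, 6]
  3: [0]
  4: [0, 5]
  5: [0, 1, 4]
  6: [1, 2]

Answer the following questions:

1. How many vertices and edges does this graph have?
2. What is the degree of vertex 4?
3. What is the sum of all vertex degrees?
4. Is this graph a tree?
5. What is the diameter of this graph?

Count: 7 vertices, 9 edges.
Vertex 4 has neighbors [0, 5], degree = 2.
Handshaking lemma: 2 * 9 = 18.
A tree on 7 vertices has 6 edges. This graph has 9 edges (3 extra). Not a tree.
Diameter (longest shortest path) = 3.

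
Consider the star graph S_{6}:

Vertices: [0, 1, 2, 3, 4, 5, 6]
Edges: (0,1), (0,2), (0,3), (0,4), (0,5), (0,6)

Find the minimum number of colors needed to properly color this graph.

S_{6} has one hub adjacent to 6 leaves; leaves are pairwise non-adjacent.
Color the hub 0 and every leaf 1.
Chromatic number = 2.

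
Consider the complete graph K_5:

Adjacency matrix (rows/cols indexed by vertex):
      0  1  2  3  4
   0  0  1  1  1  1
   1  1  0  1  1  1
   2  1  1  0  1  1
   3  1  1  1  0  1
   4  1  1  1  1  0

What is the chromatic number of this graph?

In K_5, every vertex is adjacent to every other vertex.
Each vertex needs a unique color.
Chromatic number = 5.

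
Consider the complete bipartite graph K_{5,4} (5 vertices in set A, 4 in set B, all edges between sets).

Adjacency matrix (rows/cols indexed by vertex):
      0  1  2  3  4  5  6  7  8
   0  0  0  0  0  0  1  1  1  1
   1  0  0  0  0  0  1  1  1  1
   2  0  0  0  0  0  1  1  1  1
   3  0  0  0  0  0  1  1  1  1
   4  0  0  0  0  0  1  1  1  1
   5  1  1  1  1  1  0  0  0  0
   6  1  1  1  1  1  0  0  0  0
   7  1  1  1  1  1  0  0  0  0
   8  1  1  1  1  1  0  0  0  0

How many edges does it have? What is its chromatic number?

K_{5,4} has 5 * 4 = 20 edges.
Bipartite graphs have chromatic number 2 (color each partition differently).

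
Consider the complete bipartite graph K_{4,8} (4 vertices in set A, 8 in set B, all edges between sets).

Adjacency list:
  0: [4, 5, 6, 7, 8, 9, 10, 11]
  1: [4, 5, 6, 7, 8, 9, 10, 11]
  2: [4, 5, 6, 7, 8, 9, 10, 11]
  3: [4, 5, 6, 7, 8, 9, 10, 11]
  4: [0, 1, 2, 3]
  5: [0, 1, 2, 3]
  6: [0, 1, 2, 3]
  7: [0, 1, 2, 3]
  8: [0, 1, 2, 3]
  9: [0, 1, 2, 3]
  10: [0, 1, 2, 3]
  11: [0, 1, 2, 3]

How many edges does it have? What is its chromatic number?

K_{4,8} has 4 * 8 = 32 edges.
Bipartite graphs have chromatic number 2 (color each partition differently).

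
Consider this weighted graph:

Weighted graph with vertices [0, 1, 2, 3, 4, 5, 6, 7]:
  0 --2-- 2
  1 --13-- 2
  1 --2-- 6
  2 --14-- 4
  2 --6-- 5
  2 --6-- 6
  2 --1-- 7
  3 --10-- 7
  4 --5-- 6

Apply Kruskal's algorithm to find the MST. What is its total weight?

Applying Kruskal's algorithm (sort edges by weight, add if no cycle):
  Add (2,7) w=1
  Add (0,2) w=2
  Add (1,6) w=2
  Add (4,6) w=5
  Add (2,5) w=6
  Add (2,6) w=6
  Add (3,7) w=10
  Skip (1,2) w=13 (creates cycle)
  Skip (2,4) w=14 (creates cycle)
MST weight = 32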